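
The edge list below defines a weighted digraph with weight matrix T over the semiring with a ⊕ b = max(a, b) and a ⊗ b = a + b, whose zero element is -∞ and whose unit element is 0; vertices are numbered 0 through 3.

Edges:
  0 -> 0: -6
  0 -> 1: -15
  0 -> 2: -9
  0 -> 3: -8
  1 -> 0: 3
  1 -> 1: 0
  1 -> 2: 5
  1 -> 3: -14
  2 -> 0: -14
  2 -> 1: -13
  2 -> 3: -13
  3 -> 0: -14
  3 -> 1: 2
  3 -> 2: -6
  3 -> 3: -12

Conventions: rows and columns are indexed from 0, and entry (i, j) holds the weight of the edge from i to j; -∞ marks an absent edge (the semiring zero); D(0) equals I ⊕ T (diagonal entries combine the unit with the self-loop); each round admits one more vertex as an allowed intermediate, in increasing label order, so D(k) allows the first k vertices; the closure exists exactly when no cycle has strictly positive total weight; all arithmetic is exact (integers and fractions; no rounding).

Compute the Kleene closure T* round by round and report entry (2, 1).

D(0):
  [0, -15, -9, -8]
  [3, 0, 5, -14]
  [-14, -13, 0, -13]
  [-14, 2, -6, 0]
D(1):
  [0, -15, -9, -8]
  [3, 0, 5, -5]
  [-14, -13, 0, -13]
  [-14, 2, -6, 0]
D(2):
  [0, -15, -9, -8]
  [3, 0, 5, -5]
  [-10, -13, 0, -13]
  [5, 2, 7, 0]
D(3):
  [0, -15, -9, -8]
  [3, 0, 5, -5]
  [-10, -13, 0, -13]
  [5, 2, 7, 0]
D(4):
  [0, -6, -1, -8]
  [3, 0, 5, -5]
  [-8, -11, 0, -13]
  [5, 2, 7, 0]
Answer: T*[2][1] = -11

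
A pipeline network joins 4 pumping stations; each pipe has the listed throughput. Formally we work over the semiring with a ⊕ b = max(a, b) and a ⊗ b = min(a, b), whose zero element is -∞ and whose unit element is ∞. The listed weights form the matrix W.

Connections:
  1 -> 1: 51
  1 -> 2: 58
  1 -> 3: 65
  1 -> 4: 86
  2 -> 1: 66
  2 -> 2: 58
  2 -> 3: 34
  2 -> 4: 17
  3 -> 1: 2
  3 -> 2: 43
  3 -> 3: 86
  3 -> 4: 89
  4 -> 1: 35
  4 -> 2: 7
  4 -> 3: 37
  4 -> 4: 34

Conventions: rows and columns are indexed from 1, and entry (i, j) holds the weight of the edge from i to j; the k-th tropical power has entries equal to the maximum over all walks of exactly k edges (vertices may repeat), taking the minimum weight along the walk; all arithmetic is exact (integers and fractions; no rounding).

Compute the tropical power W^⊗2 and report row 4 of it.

W^⊗2:
  [58, 58, 65, 65]
  [58, 58, 65, 66]
  [43, 43, 86, 86]
  [35, 37, 37, 37]
Answer: row 4 of W^⊗2 = [35, 37, 37, 37]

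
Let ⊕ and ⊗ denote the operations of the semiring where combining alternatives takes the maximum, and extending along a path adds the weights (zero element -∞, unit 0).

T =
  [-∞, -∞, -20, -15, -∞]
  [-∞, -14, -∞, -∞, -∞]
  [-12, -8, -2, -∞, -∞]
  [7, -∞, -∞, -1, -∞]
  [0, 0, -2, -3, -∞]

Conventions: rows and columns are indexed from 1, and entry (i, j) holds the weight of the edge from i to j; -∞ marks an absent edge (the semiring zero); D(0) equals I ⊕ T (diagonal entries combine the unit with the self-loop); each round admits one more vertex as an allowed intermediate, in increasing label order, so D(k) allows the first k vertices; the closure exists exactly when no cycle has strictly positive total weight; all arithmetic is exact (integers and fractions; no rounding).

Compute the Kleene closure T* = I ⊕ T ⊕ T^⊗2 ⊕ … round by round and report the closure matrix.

D(0):
  [0, -∞, -20, -15, -∞]
  [-∞, 0, -∞, -∞, -∞]
  [-12, -8, 0, -∞, -∞]
  [7, -∞, -∞, 0, -∞]
  [0, 0, -2, -3, 0]
D(1):
  [0, -∞, -20, -15, -∞]
  [-∞, 0, -∞, -∞, -∞]
  [-12, -8, 0, -27, -∞]
  [7, -∞, -13, 0, -∞]
  [0, 0, -2, -3, 0]
D(2):
  [0, -∞, -20, -15, -∞]
  [-∞, 0, -∞, -∞, -∞]
  [-12, -8, 0, -27, -∞]
  [7, -∞, -13, 0, -∞]
  [0, 0, -2, -3, 0]
D(3):
  [0, -28, -20, -15, -∞]
  [-∞, 0, -∞, -∞, -∞]
  [-12, -8, 0, -27, -∞]
  [7, -21, -13, 0, -∞]
  [0, 0, -2, -3, 0]
D(4):
  [0, -28, -20, -15, -∞]
  [-∞, 0, -∞, -∞, -∞]
  [-12, -8, 0, -27, -∞]
  [7, -21, -13, 0, -∞]
  [4, 0, -2, -3, 0]
D(5):
  [0, -28, -20, -15, -∞]
  [-∞, 0, -∞, -∞, -∞]
  [-12, -8, 0, -27, -∞]
  [7, -21, -13, 0, -∞]
  [4, 0, -2, -3, 0]
Answer: T* = [[0, -28, -20, -15, -∞], [-∞, 0, -∞, -∞, -∞], [-12, -8, 0, -27, -∞], [7, -21, -13, 0, -∞], [4, 0, -2, -3, 0]]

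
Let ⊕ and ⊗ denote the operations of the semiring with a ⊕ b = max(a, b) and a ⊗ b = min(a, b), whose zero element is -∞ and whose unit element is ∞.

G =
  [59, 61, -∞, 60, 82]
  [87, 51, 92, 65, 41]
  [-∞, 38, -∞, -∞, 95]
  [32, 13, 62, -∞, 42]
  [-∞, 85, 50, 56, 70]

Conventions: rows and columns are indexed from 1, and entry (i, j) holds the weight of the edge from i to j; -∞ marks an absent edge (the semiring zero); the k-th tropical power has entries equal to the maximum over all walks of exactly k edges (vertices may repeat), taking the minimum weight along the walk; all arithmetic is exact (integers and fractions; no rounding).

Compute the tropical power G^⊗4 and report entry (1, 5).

G^⊗2:
  [61, 82, 61, 61, 70]
  [59, 61, 62, 60, 92]
  [38, 85, 50, 56, 70]
  [32, 42, 42, 42, 62]
  [85, 70, 85, 65, 70]
G^⊗3:
  [82, 70, 82, 65, 70]
  [61, 85, 61, 61, 70]
  [85, 70, 85, 65, 70]
  [42, 62, 50, 56, 62]
  [70, 70, 70, 65, 85]
G^⊗4:
  [70, 70, 70, 65, 82]
  [85, 70, 85, 65, 70]
  [70, 70, 70, 65, 85]
  [62, 62, 62, 62, 62]
  [70, 85, 70, 65, 70]
Key observation: the optimum is the walk 1->5->2->3->5, with weight 82 min 85 min 92 min 95 = 82.
Optimal value attained by: walk 1->5->2->3->5.
Answer: (G^⊗4)[1][5] = 82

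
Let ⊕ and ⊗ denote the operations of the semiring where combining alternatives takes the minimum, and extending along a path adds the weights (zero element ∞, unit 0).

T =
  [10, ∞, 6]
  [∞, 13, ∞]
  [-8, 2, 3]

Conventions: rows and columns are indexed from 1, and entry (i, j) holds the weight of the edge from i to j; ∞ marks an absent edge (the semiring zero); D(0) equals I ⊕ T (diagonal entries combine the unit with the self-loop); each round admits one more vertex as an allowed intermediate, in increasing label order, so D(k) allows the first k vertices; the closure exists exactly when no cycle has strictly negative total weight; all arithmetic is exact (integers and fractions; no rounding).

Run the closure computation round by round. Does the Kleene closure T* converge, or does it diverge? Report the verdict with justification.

D(0):
  [0, ∞, 6]
  [∞, 0, ∞]
  [-8, 2, 0]
Detection: at round 1, diagonal entry (3, 3) turns strictly negative.
Key observation: the cycle 3->1->3 has total weight (-8) + 6, which is strictly negative.
Answer: DIVERGES — negative cycle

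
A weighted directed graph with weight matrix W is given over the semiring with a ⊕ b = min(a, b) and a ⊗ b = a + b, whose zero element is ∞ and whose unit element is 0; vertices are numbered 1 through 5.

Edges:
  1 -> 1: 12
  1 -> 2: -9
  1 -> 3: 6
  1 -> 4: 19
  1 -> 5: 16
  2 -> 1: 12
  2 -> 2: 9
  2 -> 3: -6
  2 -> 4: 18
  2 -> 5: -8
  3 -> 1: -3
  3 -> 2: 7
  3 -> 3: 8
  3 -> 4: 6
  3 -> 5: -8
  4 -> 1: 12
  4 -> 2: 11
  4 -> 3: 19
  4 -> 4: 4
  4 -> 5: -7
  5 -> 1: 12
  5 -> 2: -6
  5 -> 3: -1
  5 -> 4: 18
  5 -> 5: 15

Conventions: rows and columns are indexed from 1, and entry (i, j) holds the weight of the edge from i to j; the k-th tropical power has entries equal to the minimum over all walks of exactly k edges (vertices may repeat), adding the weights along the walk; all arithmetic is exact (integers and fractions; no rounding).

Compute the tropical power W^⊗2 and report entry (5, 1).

W^⊗2:
  [3, 0, -15, 9, -17]
  [-9, -14, -9, 0, -14]
  [4, -14, -9, 10, -1]
  [5, -13, -8, 8, -3]
  [-4, 3, -12, 5, -14]
Key observation: the optimum is the walk 5->3->1, with weight (-1) + (-3) = -4.
Optimal value attained by: walk 5->3->1.
Answer: (W^⊗2)[5][1] = -4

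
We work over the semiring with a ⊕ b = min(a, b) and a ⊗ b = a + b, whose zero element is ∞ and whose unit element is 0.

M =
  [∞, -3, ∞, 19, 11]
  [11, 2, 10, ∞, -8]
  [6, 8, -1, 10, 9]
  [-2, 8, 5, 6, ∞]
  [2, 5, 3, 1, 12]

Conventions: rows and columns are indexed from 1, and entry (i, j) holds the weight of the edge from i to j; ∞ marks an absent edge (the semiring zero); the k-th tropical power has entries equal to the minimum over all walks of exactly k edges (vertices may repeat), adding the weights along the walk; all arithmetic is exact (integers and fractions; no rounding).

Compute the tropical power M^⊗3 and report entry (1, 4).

M^⊗2:
  [8, -1, 7, 12, -11]
  [-6, -3, -5, -7, -6]
  [5, 3, -2, 9, 0]
  [4, -5, 4, 12, 0]
  [-1, -1, 2, 7, -3]
M^⊗3:
  [-9, -6, -8, -10, -9]
  [-9, -9, -6, -5, -11]
  [2, 2, -3, 1, -5]
  [2, -3, 3, 1, -13]
  [-1, -4, 0, -2, -9]
Key observation: the optimum is the walk 1->2->5->4, with weight (-3) + (-8) + 1 = -10.
Optimal value attained by: walk 1->2->5->4.
Answer: (M^⊗3)[1][4] = -10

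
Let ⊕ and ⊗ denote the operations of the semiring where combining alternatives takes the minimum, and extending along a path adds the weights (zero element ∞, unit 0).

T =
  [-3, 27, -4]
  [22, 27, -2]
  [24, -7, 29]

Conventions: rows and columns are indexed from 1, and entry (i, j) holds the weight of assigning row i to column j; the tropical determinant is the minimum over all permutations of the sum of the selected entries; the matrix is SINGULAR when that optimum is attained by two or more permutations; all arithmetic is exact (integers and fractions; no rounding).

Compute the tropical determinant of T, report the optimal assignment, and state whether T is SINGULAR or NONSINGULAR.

σ = (1, 2, 3): (-3) + 27 + 29 = 53
σ = (1, 3, 2): (-3) + (-2) + (-7) = -12
σ = (2, 1, 3): 27 + 22 + 29 = 78
σ = (2, 3, 1): 27 + (-2) + 24 = 49
σ = (3, 1, 2): (-4) + 22 + (-7) = 11
σ = (3, 2, 1): (-4) + 27 + 24 = 47
Optimal value attained by: σ = (1, 3, 2).
Answer: det⊕(T) = -12; verdict: NONSINGULAR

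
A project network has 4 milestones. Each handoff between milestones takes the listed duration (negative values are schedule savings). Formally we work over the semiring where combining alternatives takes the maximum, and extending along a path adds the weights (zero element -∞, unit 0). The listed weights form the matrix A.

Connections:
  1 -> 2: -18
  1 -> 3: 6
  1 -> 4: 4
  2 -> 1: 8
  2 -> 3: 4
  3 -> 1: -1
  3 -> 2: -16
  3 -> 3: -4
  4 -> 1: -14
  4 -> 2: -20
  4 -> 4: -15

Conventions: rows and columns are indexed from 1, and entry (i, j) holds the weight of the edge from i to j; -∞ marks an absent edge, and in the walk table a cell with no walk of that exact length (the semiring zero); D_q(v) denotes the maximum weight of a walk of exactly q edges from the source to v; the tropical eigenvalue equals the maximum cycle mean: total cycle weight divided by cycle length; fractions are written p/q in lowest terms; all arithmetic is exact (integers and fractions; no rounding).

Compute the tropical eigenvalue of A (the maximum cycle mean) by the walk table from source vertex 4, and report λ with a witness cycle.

q=0: [-∞, -∞, -∞, 0]
q=1: [-14, -20, -∞, -15]
q=2: [-12, -32, -8, -10]
q=3: [-9, -24, -6, -8]
q=4: [-7, -22, -3, -5]
Optimal cycle mean attained by: cycle 1->3->1, total 6 + (-1), length 2.
Answer: λ = 5/2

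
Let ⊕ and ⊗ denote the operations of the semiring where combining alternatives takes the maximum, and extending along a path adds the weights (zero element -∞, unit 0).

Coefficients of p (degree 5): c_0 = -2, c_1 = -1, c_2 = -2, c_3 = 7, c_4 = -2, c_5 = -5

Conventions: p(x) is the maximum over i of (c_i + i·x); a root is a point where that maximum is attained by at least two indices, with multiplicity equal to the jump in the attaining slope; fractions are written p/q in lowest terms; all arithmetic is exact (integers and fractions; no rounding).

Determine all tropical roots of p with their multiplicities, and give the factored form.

hull edge (i=0, c=-2) to (i=3, c=7): slope 3, span 3
hull edge (i=3, c=7) to (i=5, c=-5): slope -6, span 2
Factored form: p(x) = -5 ⊗ (x ⊕ (-3)) ⊗ (x ⊕ (-3)) ⊗ (x ⊕ (-3)) ⊗ (x ⊕ 6) ⊗ (x ⊕ 6)
Answer: roots = -3 (mult 3), 6 (mult 2)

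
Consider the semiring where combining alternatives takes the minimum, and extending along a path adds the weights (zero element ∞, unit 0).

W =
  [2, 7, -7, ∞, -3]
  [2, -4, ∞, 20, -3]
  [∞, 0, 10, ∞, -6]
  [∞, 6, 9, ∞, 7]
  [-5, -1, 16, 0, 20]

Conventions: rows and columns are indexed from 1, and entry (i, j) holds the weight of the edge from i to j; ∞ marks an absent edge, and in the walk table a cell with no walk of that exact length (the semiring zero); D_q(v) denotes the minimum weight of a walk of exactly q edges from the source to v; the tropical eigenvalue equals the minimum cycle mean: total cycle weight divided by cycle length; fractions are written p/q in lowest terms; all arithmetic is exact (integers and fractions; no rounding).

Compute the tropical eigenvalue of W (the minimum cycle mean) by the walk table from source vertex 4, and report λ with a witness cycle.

q=0: [∞, ∞, ∞, 0, ∞]
q=1: [∞, 6, 9, ∞, 7]
q=2: [2, 2, 19, 7, 3]
q=3: [-2, -2, -5, 3, -1]
q=4: [-6, -6, -9, -1, -11]
q=5: [-16, -12, -13, -11, -15]
Optimal cycle mean attained by: cycle 1->3->5->1, total (-7) + (-6) + (-5), length 3.
Answer: λ = -6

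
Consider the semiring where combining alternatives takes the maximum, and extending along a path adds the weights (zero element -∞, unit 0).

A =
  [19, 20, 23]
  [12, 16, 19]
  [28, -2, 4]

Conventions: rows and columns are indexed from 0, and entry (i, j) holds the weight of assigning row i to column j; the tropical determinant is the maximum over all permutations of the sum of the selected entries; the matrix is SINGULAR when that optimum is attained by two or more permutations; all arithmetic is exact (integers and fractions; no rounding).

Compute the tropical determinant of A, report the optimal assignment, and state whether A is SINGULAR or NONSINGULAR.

σ = (0, 1, 2): 19 + 16 + 4 = 39
σ = (0, 2, 1): 19 + 19 + (-2) = 36
σ = (1, 0, 2): 20 + 12 + 4 = 36
σ = (1, 2, 0): 20 + 19 + 28 = 67
σ = (2, 0, 1): 23 + 12 + (-2) = 33
σ = (2, 1, 0): 23 + 16 + 28 = 67
Optimal value attained by: σ = (1, 2, 0).
Answer: det⊕(A) = 67; verdict: SINGULAR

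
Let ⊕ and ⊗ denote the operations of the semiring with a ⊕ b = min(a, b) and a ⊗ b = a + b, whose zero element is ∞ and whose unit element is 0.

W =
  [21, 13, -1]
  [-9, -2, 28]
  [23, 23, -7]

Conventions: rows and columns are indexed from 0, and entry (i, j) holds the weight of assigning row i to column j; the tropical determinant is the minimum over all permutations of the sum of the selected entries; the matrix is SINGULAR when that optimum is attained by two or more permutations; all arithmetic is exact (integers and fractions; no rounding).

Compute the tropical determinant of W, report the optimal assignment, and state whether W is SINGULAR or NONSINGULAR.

σ = (0, 1, 2): 21 + (-2) + (-7) = 12
σ = (0, 2, 1): 21 + 28 + 23 = 72
σ = (1, 0, 2): 13 + (-9) + (-7) = -3
σ = (1, 2, 0): 13 + 28 + 23 = 64
σ = (2, 0, 1): (-1) + (-9) + 23 = 13
σ = (2, 1, 0): (-1) + (-2) + 23 = 20
Optimal value attained by: σ = (1, 0, 2).
Answer: det⊕(W) = -3; verdict: NONSINGULAR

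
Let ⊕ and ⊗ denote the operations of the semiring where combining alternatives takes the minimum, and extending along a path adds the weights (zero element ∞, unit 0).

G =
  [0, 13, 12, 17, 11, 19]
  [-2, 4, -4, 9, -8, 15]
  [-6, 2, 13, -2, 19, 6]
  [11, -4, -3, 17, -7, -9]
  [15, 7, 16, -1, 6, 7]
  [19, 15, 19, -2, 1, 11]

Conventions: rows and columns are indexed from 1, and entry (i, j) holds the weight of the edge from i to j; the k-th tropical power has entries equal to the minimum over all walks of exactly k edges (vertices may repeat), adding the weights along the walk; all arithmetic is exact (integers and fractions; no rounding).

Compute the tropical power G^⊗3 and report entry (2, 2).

G^⊗2:
  [0, 13, 9, 10, 5, 8]
  [-10, -2, 0, -9, -4, -1]
  [-6, -6, -5, 4, -9, -11]
  [-9, -1, -8, -11, -12, 0]
  [5, -5, -4, 5, -8, -10]
  [9, -6, -5, 0, -9, -11]
G^⊗3:
  [0, 6, 7, 4, 3, 1]
  [-10, -13, -12, -5, -16, -18]
  [-11, -3, -10, -13, -14, -5]
  [-14, -15, -14, -13, -18, -20]
  [-10, -2, -9, -12, -13, -4]
  [-11, -4, -10, -13, -14, -9]
Key observation: the optimum is the walk 2->5->4->2, with weight (-8) + (-1) + (-4) = -13.
Optimal value attained by: walk 2->5->4->2.
Answer: (G^⊗3)[2][2] = -13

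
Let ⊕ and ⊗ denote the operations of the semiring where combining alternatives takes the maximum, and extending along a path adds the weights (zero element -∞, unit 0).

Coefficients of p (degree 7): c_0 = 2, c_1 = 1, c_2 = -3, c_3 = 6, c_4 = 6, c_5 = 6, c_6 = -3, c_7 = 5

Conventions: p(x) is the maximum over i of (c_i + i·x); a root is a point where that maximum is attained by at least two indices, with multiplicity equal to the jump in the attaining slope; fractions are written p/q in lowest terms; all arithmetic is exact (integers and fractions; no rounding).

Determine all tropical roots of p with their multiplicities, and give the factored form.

hull edge (i=0, c=2) to (i=3, c=6): slope 4/3, span 3
hull edge (i=3, c=6) to (i=5, c=6): slope 0, span 2
hull edge (i=5, c=6) to (i=7, c=5): slope -1/2, span 2
Factored form: p(x) = 5 ⊗ (x ⊕ (-4/3)) ⊗ (x ⊕ (-4/3)) ⊗ (x ⊕ (-4/3)) ⊗ (x ⊕ 0) ⊗ (x ⊕ 0) ⊗ (x ⊕ 1/2) ⊗ (x ⊕ 1/2)
Answer: roots = -4/3 (mult 3), 0 (mult 2), 1/2 (mult 2)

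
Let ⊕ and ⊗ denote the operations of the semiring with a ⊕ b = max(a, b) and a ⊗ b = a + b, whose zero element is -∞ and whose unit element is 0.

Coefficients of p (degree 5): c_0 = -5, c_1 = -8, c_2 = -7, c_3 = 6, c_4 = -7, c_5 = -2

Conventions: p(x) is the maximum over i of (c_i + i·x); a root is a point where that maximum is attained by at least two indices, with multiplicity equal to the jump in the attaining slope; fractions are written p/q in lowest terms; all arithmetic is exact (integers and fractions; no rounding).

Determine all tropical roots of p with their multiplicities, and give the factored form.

hull edge (i=0, c=-5) to (i=3, c=6): slope 11/3, span 3
hull edge (i=3, c=6) to (i=5, c=-2): slope -4, span 2
Factored form: p(x) = -2 ⊗ (x ⊕ (-11/3)) ⊗ (x ⊕ (-11/3)) ⊗ (x ⊕ (-11/3)) ⊗ (x ⊕ 4) ⊗ (x ⊕ 4)
Answer: roots = -11/3 (mult 3), 4 (mult 2)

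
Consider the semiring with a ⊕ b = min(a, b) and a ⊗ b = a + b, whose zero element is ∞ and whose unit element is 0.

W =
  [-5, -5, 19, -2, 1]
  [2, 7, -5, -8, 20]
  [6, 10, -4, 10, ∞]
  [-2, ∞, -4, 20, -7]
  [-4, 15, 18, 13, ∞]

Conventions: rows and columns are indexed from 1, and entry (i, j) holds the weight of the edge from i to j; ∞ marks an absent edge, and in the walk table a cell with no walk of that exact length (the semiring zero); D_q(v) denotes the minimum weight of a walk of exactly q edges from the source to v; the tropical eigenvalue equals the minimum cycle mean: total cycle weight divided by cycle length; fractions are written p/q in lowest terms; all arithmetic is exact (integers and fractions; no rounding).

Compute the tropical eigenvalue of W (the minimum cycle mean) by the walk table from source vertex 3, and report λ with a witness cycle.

q=0: [∞, ∞, 0, ∞, ∞]
q=1: [6, 10, -4, 10, ∞]
q=2: [1, 1, -8, 2, 3]
q=3: [-4, -4, -12, -7, -5]
q=4: [-9, -9, -16, -12, -14]
q=5: [-18, -14, -20, -17, -19]
Optimal cycle mean attained by: cycle 1->2->4->5->1, total (-5) + (-8) + (-7) + (-4), length 4.
Answer: λ = -6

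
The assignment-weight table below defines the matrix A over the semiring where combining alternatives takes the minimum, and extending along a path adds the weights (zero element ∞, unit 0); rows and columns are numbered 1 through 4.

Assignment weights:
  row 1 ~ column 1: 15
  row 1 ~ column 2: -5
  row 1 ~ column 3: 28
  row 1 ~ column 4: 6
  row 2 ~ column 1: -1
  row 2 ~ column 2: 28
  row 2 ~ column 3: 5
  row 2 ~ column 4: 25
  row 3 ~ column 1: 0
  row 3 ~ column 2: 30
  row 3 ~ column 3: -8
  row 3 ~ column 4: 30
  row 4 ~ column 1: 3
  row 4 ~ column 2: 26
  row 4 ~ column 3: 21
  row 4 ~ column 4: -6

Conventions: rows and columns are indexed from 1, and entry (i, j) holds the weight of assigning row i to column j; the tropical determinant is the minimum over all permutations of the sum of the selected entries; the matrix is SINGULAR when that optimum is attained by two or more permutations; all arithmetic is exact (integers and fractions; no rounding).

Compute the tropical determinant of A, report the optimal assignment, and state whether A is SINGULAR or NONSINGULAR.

σ = (1, 2, 3, 4): 15 + 28 + (-8) + (-6) = 29
σ = (1, 2, 4, 3): 15 + 28 + 30 + 21 = 94
σ = (1, 3, 2, 4): 15 + 5 + 30 + (-6) = 44
σ = (1, 3, 4, 2): 15 + 5 + 30 + 26 = 76
σ = (1, 4, 2, 3): 15 + 25 + 30 + 21 = 91
σ = (1, 4, 3, 2): 15 + 25 + (-8) + 26 = 58
σ = (2, 1, 3, 4): (-5) + (-1) + (-8) + (-6) = -20
σ = (2, 1, 4, 3): (-5) + (-1) + 30 + 21 = 45
σ = (2, 3, 1, 4): (-5) + 5 + 0 + (-6) = -6
σ = (2, 3, 4, 1): (-5) + 5 + 30 + 3 = 33
σ = (2, 4, 1, 3): (-5) + 25 + 0 + 21 = 41
σ = (2, 4, 3, 1): (-5) + 25 + (-8) + 3 = 15
σ = (3, 1, 2, 4): 28 + (-1) + 30 + (-6) = 51
σ = (3, 1, 4, 2): 28 + (-1) + 30 + 26 = 83
σ = (3, 2, 1, 4): 28 + 28 + 0 + (-6) = 50
σ = (3, 2, 4, 1): 28 + 28 + 30 + 3 = 89
σ = (3, 4, 1, 2): 28 + 25 + 0 + 26 = 79
σ = (3, 4, 2, 1): 28 + 25 + 30 + 3 = 86
σ = (4, 1, 2, 3): 6 + (-1) + 30 + 21 = 56
σ = (4, 1, 3, 2): 6 + (-1) + (-8) + 26 = 23
σ = (4, 2, 1, 3): 6 + 28 + 0 + 21 = 55
σ = (4, 2, 3, 1): 6 + 28 + (-8) + 3 = 29
σ = (4, 3, 1, 2): 6 + 5 + 0 + 26 = 37
σ = (4, 3, 2, 1): 6 + 5 + 30 + 3 = 44
Optimal value attained by: σ = (2, 1, 3, 4).
Answer: det⊕(A) = -20; verdict: NONSINGULAR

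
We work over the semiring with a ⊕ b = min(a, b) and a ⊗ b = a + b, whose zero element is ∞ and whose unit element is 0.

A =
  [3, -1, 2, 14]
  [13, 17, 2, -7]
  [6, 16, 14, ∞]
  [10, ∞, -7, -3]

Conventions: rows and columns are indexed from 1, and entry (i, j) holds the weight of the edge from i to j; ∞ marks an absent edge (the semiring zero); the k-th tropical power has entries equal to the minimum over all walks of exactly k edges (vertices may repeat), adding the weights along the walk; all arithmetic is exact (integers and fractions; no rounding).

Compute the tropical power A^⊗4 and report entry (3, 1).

A^⊗2:
  [6, 2, 1, -8]
  [3, 12, -14, -10]
  [9, 5, 8, 9]
  [-1, 9, -10, -6]
A^⊗3:
  [2, 5, -15, -11]
  [-8, 2, -17, -13]
  [12, 8, 2, -2]
  [-4, -2, -13, -9]
A^⊗4:
  [-9, 1, -18, -14]
  [-11, -9, -20, -16]
  [8, 11, -9, -5]
  [-7, -5, -16, -12]
Key observation: the optimum is the walk 3->1->2->4->1, with weight 6 + (-1) + (-7) + 10 = 8.
Optimal value attained by: walk 3->1->2->4->1.
Answer: (A^⊗4)[3][1] = 8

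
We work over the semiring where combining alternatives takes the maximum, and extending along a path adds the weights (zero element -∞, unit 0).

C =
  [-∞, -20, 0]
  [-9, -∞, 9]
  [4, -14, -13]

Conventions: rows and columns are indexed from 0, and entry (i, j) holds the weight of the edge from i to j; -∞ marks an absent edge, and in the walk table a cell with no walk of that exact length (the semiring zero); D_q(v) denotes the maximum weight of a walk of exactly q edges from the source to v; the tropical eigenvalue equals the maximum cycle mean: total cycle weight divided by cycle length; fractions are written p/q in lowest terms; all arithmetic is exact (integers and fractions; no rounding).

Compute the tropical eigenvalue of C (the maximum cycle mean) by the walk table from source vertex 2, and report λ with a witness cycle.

q=0: [-∞, -∞, 0]
q=1: [4, -14, -13]
q=2: [-9, -16, 4]
q=3: [8, -10, -7]
Optimal cycle mean attained by: cycle 0->2->0, total 0 + 4, length 2.
Answer: λ = 2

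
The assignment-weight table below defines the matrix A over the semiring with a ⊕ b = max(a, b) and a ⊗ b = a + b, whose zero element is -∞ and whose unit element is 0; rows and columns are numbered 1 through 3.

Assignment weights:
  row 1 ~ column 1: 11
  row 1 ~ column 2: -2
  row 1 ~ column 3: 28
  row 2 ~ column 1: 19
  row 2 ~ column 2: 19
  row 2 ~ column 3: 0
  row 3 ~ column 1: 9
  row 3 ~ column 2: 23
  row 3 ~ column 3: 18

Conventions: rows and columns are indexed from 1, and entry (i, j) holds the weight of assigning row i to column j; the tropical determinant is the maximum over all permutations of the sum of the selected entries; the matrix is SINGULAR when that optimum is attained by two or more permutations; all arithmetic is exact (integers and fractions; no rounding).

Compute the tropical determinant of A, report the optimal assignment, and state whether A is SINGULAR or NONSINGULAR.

σ = (1, 2, 3): 11 + 19 + 18 = 48
σ = (1, 3, 2): 11 + 0 + 23 = 34
σ = (2, 1, 3): (-2) + 19 + 18 = 35
σ = (2, 3, 1): (-2) + 0 + 9 = 7
σ = (3, 1, 2): 28 + 19 + 23 = 70
σ = (3, 2, 1): 28 + 19 + 9 = 56
Optimal value attained by: σ = (3, 1, 2).
Answer: det⊕(A) = 70; verdict: NONSINGULAR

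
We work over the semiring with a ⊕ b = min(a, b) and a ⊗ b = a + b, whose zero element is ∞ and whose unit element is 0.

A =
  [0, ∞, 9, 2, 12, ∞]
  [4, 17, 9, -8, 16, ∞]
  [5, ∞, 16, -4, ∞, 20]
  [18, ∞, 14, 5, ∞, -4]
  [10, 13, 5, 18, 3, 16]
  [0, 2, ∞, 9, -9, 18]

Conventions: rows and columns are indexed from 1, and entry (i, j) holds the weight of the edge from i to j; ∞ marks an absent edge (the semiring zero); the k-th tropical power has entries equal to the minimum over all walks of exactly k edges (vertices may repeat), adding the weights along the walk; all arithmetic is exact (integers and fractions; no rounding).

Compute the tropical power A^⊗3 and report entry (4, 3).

A^⊗2:
  [0, 25, 9, 2, 12, -2]
  [4, 29, 6, -3, 16, -12]
  [5, 22, 10, 1, 11, -8]
  [-4, -2, 19, 5, -13, 1]
  [10, 16, 8, 1, 6, 14]
  [0, 4, -4, -6, -6, 5]
A^⊗3:
  [-2, 0, 9, 2, -11, -2]
  [-12, -10, 11, -3, -21, -7]
  [-8, -6, 14, 1, -17, -3]
  [-4, 0, -8, -10, -10, 1]
  [10, 16, 11, 4, 5, -3]
  [0, 7, -1, -8, -4, -10]
Key observation: the optimum is the walk 4->6->5->3, with weight (-4) + (-9) + 5 = -8.
Optimal value attained by: walk 4->6->5->3.
Answer: (A^⊗3)[4][3] = -8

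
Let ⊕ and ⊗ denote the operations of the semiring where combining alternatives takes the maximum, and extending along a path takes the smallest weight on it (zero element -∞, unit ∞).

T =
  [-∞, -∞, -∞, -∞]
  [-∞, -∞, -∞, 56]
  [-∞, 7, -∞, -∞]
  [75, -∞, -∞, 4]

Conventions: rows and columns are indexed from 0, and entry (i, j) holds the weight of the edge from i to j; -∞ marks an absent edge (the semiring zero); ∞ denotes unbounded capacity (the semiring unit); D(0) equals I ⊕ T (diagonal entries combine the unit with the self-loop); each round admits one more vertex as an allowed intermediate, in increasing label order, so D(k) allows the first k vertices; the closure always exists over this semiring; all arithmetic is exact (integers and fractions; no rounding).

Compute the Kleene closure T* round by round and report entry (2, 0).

D(0):
  [∞, -∞, -∞, -∞]
  [-∞, ∞, -∞, 56]
  [-∞, 7, ∞, -∞]
  [75, -∞, -∞, ∞]
D(1):
  [∞, -∞, -∞, -∞]
  [-∞, ∞, -∞, 56]
  [-∞, 7, ∞, -∞]
  [75, -∞, -∞, ∞]
D(2):
  [∞, -∞, -∞, -∞]
  [-∞, ∞, -∞, 56]
  [-∞, 7, ∞, 7]
  [75, -∞, -∞, ∞]
D(3):
  [∞, -∞, -∞, -∞]
  [-∞, ∞, -∞, 56]
  [-∞, 7, ∞, 7]
  [75, -∞, -∞, ∞]
D(4):
  [∞, -∞, -∞, -∞]
  [56, ∞, -∞, 56]
  [7, 7, ∞, 7]
  [75, -∞, -∞, ∞]
Answer: T*[2][0] = 7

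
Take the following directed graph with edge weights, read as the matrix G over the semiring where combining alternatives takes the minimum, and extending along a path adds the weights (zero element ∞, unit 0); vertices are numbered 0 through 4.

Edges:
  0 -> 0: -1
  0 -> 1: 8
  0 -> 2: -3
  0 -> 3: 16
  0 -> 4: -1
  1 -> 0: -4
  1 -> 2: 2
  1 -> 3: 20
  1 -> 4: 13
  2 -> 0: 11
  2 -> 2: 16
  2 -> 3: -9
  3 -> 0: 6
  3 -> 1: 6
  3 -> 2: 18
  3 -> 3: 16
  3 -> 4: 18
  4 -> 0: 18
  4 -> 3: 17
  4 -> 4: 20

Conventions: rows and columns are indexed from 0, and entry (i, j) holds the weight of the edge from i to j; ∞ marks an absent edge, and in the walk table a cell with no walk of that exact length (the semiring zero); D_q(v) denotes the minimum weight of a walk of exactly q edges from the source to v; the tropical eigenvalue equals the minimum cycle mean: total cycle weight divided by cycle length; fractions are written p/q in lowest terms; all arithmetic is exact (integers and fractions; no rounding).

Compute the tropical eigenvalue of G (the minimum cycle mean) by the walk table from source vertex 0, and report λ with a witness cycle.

q=0: [0, ∞, ∞, ∞, ∞]
q=1: [-1, 8, -3, 16, -1]
q=2: [-2, 7, -4, -12, -2]
q=3: [-6, -6, -5, -13, -3]
q=4: [-10, -7, -9, -14, -7]
q=5: [-11, -8, -13, -18, -11]
Optimal cycle mean attained by: cycle 0->2->3->1->0, total (-3) + (-9) + 6 + (-4), length 4.
Answer: λ = -5/2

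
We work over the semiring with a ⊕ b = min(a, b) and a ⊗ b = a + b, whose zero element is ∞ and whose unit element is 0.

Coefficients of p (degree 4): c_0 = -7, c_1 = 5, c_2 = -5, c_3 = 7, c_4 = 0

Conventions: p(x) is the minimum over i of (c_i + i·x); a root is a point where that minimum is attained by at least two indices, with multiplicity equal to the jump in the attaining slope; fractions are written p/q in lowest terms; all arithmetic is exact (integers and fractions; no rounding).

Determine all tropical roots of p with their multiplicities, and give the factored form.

hull edge (i=0, c=-7) to (i=2, c=-5): slope 1, span 2
hull edge (i=2, c=-5) to (i=4, c=0): slope 5/2, span 2
Factored form: p(x) = 0 ⊗ (x ⊕ (-5/2)) ⊗ (x ⊕ (-5/2)) ⊗ (x ⊕ (-1)) ⊗ (x ⊕ (-1))
Answer: roots = -5/2 (mult 2), -1 (mult 2)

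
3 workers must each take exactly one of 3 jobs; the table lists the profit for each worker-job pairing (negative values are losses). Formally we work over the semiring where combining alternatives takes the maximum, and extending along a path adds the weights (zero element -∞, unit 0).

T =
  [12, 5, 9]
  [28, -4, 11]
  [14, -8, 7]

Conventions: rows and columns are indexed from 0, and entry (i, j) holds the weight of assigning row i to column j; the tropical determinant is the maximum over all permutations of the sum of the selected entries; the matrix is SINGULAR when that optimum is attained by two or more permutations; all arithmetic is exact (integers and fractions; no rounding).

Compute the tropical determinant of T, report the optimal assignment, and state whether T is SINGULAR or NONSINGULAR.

σ = (0, 1, 2): 12 + (-4) + 7 = 15
σ = (0, 2, 1): 12 + 11 + (-8) = 15
σ = (1, 0, 2): 5 + 28 + 7 = 40
σ = (1, 2, 0): 5 + 11 + 14 = 30
σ = (2, 0, 1): 9 + 28 + (-8) = 29
σ = (2, 1, 0): 9 + (-4) + 14 = 19
Optimal value attained by: σ = (1, 0, 2).
Answer: det⊕(T) = 40; verdict: NONSINGULAR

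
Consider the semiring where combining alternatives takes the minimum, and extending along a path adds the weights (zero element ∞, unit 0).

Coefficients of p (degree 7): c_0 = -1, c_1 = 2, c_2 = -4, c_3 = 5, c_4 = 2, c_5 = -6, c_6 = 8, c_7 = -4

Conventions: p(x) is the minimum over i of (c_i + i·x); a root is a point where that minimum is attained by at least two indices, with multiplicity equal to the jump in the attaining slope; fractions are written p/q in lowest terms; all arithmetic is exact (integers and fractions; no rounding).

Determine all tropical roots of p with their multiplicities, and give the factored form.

hull edge (i=0, c=-1) to (i=2, c=-4): slope -3/2, span 2
hull edge (i=2, c=-4) to (i=5, c=-6): slope -2/3, span 3
hull edge (i=5, c=-6) to (i=7, c=-4): slope 1, span 2
Factored form: p(x) = -4 ⊗ (x ⊕ (-1)) ⊗ (x ⊕ (-1)) ⊗ (x ⊕ 2/3) ⊗ (x ⊕ 2/3) ⊗ (x ⊕ 2/3) ⊗ (x ⊕ 3/2) ⊗ (x ⊕ 3/2)
Answer: roots = -1 (mult 2), 2/3 (mult 3), 3/2 (mult 2)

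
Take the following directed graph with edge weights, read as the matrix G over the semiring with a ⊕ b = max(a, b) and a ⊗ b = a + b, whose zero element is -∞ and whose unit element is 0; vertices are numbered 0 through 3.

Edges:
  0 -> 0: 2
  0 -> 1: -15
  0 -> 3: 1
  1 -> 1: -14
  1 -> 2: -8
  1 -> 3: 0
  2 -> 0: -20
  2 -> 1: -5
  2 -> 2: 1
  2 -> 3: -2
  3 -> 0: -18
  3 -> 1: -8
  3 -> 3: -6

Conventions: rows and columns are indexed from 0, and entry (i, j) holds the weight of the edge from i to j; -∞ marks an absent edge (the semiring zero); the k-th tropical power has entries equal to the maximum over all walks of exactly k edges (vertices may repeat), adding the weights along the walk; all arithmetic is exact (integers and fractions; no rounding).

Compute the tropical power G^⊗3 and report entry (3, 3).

G^⊗2:
  [4, -7, -23, 3]
  [-18, -8, -7, -6]
  [-18, -4, 2, -1]
  [-16, -14, -16, -8]
G^⊗3:
  [6, -5, -15, 5]
  [-16, -12, -6, -8]
  [-16, -3, 3, 0]
  [-14, -16, -15, -14]
Key observation: the optimum is the walk 3->1->3->3, with weight (-8) + 0 + (-6) = -14.
Optimal value attained by: walk 3->1->3->3.
Answer: (G^⊗3)[3][3] = -14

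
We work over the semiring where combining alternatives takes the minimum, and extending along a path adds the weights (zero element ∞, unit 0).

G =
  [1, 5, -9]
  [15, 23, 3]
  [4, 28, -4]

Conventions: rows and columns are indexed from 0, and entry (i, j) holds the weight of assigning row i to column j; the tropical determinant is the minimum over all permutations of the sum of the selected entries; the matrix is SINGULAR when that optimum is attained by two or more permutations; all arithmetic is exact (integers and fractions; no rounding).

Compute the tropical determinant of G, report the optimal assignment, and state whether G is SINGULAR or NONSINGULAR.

σ = (0, 1, 2): 1 + 23 + (-4) = 20
σ = (0, 2, 1): 1 + 3 + 28 = 32
σ = (1, 0, 2): 5 + 15 + (-4) = 16
σ = (1, 2, 0): 5 + 3 + 4 = 12
σ = (2, 0, 1): (-9) + 15 + 28 = 34
σ = (2, 1, 0): (-9) + 23 + 4 = 18
Optimal value attained by: σ = (1, 2, 0).
Answer: det⊕(G) = 12; verdict: NONSINGULAR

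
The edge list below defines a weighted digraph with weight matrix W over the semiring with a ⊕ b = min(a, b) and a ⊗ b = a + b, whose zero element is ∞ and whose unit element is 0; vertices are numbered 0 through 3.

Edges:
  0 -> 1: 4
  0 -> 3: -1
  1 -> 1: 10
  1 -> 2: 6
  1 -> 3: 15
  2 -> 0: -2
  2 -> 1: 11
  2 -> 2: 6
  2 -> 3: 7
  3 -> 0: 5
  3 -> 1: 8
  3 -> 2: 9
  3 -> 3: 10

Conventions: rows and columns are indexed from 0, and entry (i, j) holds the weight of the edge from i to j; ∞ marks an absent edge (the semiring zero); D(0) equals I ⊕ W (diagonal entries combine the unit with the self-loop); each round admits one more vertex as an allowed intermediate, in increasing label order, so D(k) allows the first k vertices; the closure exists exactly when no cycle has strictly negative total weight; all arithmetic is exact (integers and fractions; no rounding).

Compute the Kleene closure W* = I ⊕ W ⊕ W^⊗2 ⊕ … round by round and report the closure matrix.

D(0):
  [0, 4, ∞, -1]
  [∞, 0, 6, 15]
  [-2, 11, 0, 7]
  [5, 8, 9, 0]
D(1):
  [0, 4, ∞, -1]
  [∞, 0, 6, 15]
  [-2, 2, 0, -3]
  [5, 8, 9, 0]
D(2):
  [0, 4, 10, -1]
  [∞, 0, 6, 15]
  [-2, 2, 0, -3]
  [5, 8, 9, 0]
D(3):
  [0, 4, 10, -1]
  [4, 0, 6, 3]
  [-2, 2, 0, -3]
  [5, 8, 9, 0]
D(4):
  [0, 4, 8, -1]
  [4, 0, 6, 3]
  [-2, 2, 0, -3]
  [5, 8, 9, 0]
Answer: W* = [[0, 4, 8, -1], [4, 0, 6, 3], [-2, 2, 0, -3], [5, 8, 9, 0]]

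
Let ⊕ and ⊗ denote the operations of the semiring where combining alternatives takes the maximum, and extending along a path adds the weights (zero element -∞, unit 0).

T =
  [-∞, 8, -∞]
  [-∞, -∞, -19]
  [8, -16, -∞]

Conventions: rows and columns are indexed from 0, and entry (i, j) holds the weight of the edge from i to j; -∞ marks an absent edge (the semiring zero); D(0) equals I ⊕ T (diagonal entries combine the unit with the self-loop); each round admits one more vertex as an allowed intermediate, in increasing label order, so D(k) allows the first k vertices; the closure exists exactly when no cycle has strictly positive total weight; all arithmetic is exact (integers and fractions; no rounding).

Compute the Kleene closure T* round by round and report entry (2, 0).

D(0):
  [0, 8, -∞]
  [-∞, 0, -19]
  [8, -16, 0]
D(1):
  [0, 8, -∞]
  [-∞, 0, -19]
  [8, 16, 0]
D(2):
  [0, 8, -11]
  [-∞, 0, -19]
  [8, 16, 0]
D(3):
  [0, 8, -11]
  [-11, 0, -19]
  [8, 16, 0]
Answer: T*[2][0] = 8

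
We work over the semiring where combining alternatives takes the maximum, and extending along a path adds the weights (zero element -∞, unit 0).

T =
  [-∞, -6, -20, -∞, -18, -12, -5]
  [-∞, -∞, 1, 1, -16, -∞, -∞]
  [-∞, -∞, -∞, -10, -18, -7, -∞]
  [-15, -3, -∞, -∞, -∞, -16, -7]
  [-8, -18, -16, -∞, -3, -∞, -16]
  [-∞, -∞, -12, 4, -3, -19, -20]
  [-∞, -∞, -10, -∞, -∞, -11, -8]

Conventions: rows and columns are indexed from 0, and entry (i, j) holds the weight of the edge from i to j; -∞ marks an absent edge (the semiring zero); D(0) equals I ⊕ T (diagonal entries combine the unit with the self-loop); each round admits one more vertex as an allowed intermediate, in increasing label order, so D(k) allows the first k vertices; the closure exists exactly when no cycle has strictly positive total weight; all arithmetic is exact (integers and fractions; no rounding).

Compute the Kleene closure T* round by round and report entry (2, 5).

D(0):
  [0, -6, -20, -∞, -18, -12, -5]
  [-∞, 0, 1, 1, -16, -∞, -∞]
  [-∞, -∞, 0, -10, -18, -7, -∞]
  [-15, -3, -∞, 0, -∞, -16, -7]
  [-8, -18, -16, -∞, 0, -∞, -16]
  [-∞, -∞, -12, 4, -3, 0, -20]
  [-∞, -∞, -10, -∞, -∞, -11, 0]
D(1):
  [0, -6, -20, -∞, -18, -12, -5]
  [-∞, 0, 1, 1, -16, -∞, -∞]
  [-∞, -∞, 0, -10, -18, -7, -∞]
  [-15, -3, -35, 0, -33, -16, -7]
  [-8, -14, -16, -∞, 0, -20, -13]
  [-∞, -∞, -12, 4, -3, 0, -20]
  [-∞, -∞, -10, -∞, -∞, -11, 0]
D(2):
  [0, -6, -5, -5, -18, -12, -5]
  [-∞, 0, 1, 1, -16, -∞, -∞]
  [-∞, -∞, 0, -10, -18, -7, -∞]
  [-15, -3, -2, 0, -19, -16, -7]
  [-8, -14, -13, -13, 0, -20, -13]
  [-∞, -∞, -12, 4, -3, 0, -20]
  [-∞, -∞, -10, -∞, -∞, -11, 0]
D(3):
  [0, -6, -5, -5, -18, -12, -5]
  [-∞, 0, 1, 1, -16, -6, -∞]
  [-∞, -∞, 0, -10, -18, -7, -∞]
  [-15, -3, -2, 0, -19, -9, -7]
  [-8, -14, -13, -13, 0, -20, -13]
  [-∞, -∞, -12, 4, -3, 0, -20]
  [-∞, -∞, -10, -20, -28, -11, 0]
D(4):
  [0, -6, -5, -5, -18, -12, -5]
  [-14, 0, 1, 1, -16, -6, -6]
  [-25, -13, 0, -10, -18, -7, -17]
  [-15, -3, -2, 0, -19, -9, -7]
  [-8, -14, -13, -13, 0, -20, -13]
  [-11, 1, 2, 4, -3, 0, -3]
  [-35, -23, -10, -20, -28, -11, 0]
D(5):
  [0, -6, -5, -5, -18, -12, -5]
  [-14, 0, 1, 1, -16, -6, -6]
  [-25, -13, 0, -10, -18, -7, -17]
  [-15, -3, -2, 0, -19, -9, -7]
  [-8, -14, -13, -13, 0, -20, -13]
  [-11, 1, 2, 4, -3, 0, -3]
  [-35, -23, -10, -20, -28, -11, 0]
D(6):
  [0, -6, -5, -5, -15, -12, -5]
  [-14, 0, 1, 1, -9, -6, -6]
  [-18, -6, 0, -3, -10, -7, -10]
  [-15, -3, -2, 0, -12, -9, -7]
  [-8, -14, -13, -13, 0, -20, -13]
  [-11, 1, 2, 4, -3, 0, -3]
  [-22, -10, -9, -7, -14, -11, 0]
D(7):
  [0, -6, -5, -5, -15, -12, -5]
  [-14, 0, 1, 1, -9, -6, -6]
  [-18, -6, 0, -3, -10, -7, -10]
  [-15, -3, -2, 0, -12, -9, -7]
  [-8, -14, -13, -13, 0, -20, -13]
  [-11, 1, 2, 4, -3, 0, -3]
  [-22, -10, -9, -7, -14, -11, 0]
Answer: T*[2][5] = -7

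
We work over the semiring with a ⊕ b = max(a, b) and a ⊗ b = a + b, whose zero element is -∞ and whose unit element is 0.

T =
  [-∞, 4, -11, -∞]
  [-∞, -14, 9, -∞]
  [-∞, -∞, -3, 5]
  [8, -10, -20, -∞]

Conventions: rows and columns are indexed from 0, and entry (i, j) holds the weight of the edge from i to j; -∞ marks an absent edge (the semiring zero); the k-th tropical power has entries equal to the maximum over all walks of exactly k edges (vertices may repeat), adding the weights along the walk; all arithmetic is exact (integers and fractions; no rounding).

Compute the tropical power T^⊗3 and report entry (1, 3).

T^⊗2:
  [-∞, -10, 13, -6]
  [-∞, -28, 6, 14]
  [13, -5, -6, 2]
  [-∞, 12, -1, -15]
T^⊗3:
  [2, -16, 10, 18]
  [22, 4, 3, 11]
  [10, 17, 4, -1]
  [-7, -2, 21, 4]
Key observation: the optimum is the walk 1->2->2->3, with weight 9 + (-3) + 5 = 11.
Optimal value attained by: walk 1->2->2->3.
Answer: (T^⊗3)[1][3] = 11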